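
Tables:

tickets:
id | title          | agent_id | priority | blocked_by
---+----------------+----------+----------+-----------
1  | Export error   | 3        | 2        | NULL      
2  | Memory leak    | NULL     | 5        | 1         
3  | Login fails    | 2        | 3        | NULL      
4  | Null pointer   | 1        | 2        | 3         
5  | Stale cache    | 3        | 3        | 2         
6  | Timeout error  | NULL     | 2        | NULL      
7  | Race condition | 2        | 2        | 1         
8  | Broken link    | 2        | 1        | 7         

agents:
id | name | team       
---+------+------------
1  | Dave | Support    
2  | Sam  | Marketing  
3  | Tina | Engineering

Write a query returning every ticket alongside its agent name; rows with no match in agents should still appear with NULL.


LEFT JOIN keeps every row from tickets (the left table); where agent_id has no match in agents, the agent columns become NULL. Walk through each ticket:
  - ticket 1 (Export error): agent_id=3 -> matches Tina
  - ticket 2 (Memory leak): agent_id=NULL, no match -> kept with NULL
  - ticket 3 (Login fails): agent_id=2 -> matches Sam
  - ticket 4 (Null pointer): agent_id=1 -> matches Dave
  - ticket 5 (Stale cache): agent_id=3 -> matches Tina
  - ticket 6 (Timeout error): agent_id=NULL, no match -> kept with NULL
  - ticket 7 (Race condition): agent_id=2 -> matches Sam
  - ticket 8 (Broken link): agent_id=2 -> matches Sam
All 8 rows appear; 2 have NULL agent.

SQL:
SELECT a.title, b.name AS agent
FROM tickets a
LEFT JOIN agents b ON a.agent_id = b.id

Result:
title          | agent
---------------+------
Export error   | Tina 
Memory leak    | NULL 
Login fails    | Sam  
Null pointer   | Dave 
Stale cache    | Tina 
Timeout error  | NULL 
Race condition | Sam  
Broken link    | Sam  


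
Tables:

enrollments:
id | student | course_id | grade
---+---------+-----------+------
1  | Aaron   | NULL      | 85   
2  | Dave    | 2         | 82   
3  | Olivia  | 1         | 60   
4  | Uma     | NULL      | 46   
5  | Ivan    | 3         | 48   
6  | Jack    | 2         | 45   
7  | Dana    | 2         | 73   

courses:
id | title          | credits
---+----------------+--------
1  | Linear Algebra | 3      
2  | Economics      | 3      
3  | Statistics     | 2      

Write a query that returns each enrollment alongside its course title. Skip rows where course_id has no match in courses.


INNER JOIN keeps only enrollments rows whose course_id matches an id in courses. Walk through each enrollment:
  - enrollment 1 (Aaron): course_id=NULL, no match -> dropped
  - enrollment 2 (Dave): course_id=2 -> matches Economics
  - enrollment 3 (Olivia): course_id=1 -> matches Linear Algebra
  - enrollment 4 (Uma): course_id=NULL, no match -> dropped
  - enrollment 5 (Ivan): course_id=3 -> matches Statistics
  - enrollment 6 (Jack): course_id=2 -> matches Economics
  - enrollment 7 (Dana): course_id=2 -> matches Economics
So 2 of 7 rows are dropped.

SQL:
SELECT a.student, b.title AS course
FROM enrollments a
INNER JOIN courses b ON a.course_id = b.id

Result:
student | course        
--------+---------------
Dave    | Economics     
Olivia  | Linear Algebra
Ivan    | Statistics    
Jack    | Economics     
Dana    | Economics     


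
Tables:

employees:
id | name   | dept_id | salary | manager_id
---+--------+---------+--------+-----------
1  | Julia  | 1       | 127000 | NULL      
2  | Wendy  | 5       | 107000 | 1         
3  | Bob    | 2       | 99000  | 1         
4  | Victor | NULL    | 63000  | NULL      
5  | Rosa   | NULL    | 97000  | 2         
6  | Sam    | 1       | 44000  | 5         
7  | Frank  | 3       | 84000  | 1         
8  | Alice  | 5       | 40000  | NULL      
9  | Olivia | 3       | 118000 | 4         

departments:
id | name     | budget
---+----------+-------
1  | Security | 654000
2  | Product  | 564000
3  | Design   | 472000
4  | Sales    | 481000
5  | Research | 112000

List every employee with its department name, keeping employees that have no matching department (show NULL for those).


LEFT JOIN keeps every row from employees (the left table); where dept_id has no match in departments, the department columns become NULL. Walk through each employee:
  - employee 1 (Julia): dept_id=1 -> matches Security
  - employee 2 (Wendy): dept_id=5 -> matches Research
  - employee 3 (Bob): dept_id=2 -> matches Product
  - employee 4 (Victor): dept_id=NULL, no match -> kept with NULL
  - employee 5 (Rosa): dept_id=NULL, no match -> kept with NULL
  - employee 6 (Sam): dept_id=1 -> matches Security
  - employee 7 (Frank): dept_id=3 -> matches Design
  - employee 8 (Alice): dept_id=5 -> matches Research
  - employee 9 (Olivia): dept_id=3 -> matches Design
All 9 rows appear; 2 have NULL department.

SQL:
SELECT a.name, b.name AS department
FROM employees a
LEFT JOIN departments b ON a.dept_id = b.id

Result:
name   | department
-------+-----------
Julia  | Security  
Wendy  | Research  
Bob    | Product   
Victor | NULL      
Rosa   | NULL      
Sam    | Security  
Frank  | Design    
Alice  | Research  
Olivia | Design    


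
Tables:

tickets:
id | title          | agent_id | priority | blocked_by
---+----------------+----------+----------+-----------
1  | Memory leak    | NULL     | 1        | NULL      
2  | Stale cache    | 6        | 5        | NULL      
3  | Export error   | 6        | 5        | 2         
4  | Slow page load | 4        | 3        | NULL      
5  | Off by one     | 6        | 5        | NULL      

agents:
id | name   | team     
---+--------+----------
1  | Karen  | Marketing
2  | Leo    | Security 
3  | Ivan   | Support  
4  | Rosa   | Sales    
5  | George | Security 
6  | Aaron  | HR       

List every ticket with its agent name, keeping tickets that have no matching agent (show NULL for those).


LEFT JOIN keeps every row from tickets (the left table); where agent_id has no match in agents, the agent columns become NULL. Walk through each ticket:
  - ticket 1 (Memory leak): agent_id=NULL, no match -> kept with NULL
  - ticket 2 (Stale cache): agent_id=6 -> matches Aaron
  - ticket 3 (Export error): agent_id=6 -> matches Aaron
  - ticket 4 (Slow page load): agent_id=4 -> matches Rosa
  - ticket 5 (Off by one): agent_id=6 -> matches Aaron
All 5 rows appear; 1 has NULL agent.

SQL:
SELECT a.title, b.name AS agent
FROM tickets a
LEFT JOIN agents b ON a.agent_id = b.id

Result:
title          | agent
---------------+------
Memory leak    | NULL 
Stale cache    | Aaron
Export error   | Aaron
Slow page load | Rosa 
Off by one     | Aaron


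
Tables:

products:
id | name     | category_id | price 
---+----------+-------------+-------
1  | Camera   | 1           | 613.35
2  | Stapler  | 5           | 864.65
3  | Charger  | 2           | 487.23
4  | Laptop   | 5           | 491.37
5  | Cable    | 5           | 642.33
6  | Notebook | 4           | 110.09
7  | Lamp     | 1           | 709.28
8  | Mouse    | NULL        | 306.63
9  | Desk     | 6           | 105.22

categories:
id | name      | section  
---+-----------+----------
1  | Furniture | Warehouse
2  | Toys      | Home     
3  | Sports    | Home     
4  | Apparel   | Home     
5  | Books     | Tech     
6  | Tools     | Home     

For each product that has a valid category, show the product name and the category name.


INNER JOIN keeps only products rows whose category_id matches an id in categories. Walk through each product:
  - product 1 (Camera): category_id=1 -> matches Furniture
  - product 2 (Stapler): category_id=5 -> matches Books
  - product 3 (Charger): category_id=2 -> matches Toys
  - product 4 (Laptop): category_id=5 -> matches Books
  - product 5 (Cable): category_id=5 -> matches Books
  - product 6 (Notebook): category_id=4 -> matches Apparel
  - product 7 (Lamp): category_id=1 -> matches Furniture
  - product 8 (Mouse): category_id=NULL, no match -> dropped
  - product 9 (Desk): category_id=6 -> matches Tools
So 1 of 9 rows is dropped.

SQL:
SELECT a.name, b.name AS category
FROM products a
INNER JOIN categories b ON a.category_id = b.id

Result:
name     | category 
---------+----------
Camera   | Furniture
Stapler  | Books    
Charger  | Toys     
Laptop   | Books    
Cable    | Books    
Notebook | Apparel  
Lamp     | Furniture
Desk     | Tools    


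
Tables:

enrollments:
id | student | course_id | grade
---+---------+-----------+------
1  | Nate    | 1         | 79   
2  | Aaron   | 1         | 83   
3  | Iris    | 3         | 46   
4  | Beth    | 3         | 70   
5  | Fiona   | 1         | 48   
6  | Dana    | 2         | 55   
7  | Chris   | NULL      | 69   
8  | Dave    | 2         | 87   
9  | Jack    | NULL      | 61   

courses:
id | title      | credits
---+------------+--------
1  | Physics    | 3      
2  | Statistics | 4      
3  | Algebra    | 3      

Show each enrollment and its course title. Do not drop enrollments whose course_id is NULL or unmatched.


LEFT JOIN keeps every row from enrollments (the left table); where course_id has no match in courses, the course columns become NULL. Walk through each enrollment:
  - enrollment 1 (Nate): course_id=1 -> matches Physics
  - enrollment 2 (Aaron): course_id=1 -> matches Physics
  - enrollment 3 (Iris): course_id=3 -> matches Algebra
  - enrollment 4 (Beth): course_id=3 -> matches Algebra
  - enrollment 5 (Fiona): course_id=1 -> matches Physics
  - enrollment 6 (Dana): course_id=2 -> matches Statistics
  - enrollment 7 (Chris): course_id=NULL, no match -> kept with NULL
  - enrollment 8 (Dave): course_id=2 -> matches Statistics
  - enrollment 9 (Jack): course_id=NULL, no match -> kept with NULL
All 9 rows appear; 2 have NULL course.

SQL:
SELECT a.student, b.title AS course
FROM enrollments a
LEFT JOIN courses b ON a.course_id = b.id

Result:
student | course    
--------+-----------
Nate    | Physics   
Aaron   | Physics   
Iris    | Algebra   
Beth    | Algebra   
Fiona   | Physics   
Dana    | Statistics
Chris   | NULL      
Dave    | Statistics
Jack    | NULL      


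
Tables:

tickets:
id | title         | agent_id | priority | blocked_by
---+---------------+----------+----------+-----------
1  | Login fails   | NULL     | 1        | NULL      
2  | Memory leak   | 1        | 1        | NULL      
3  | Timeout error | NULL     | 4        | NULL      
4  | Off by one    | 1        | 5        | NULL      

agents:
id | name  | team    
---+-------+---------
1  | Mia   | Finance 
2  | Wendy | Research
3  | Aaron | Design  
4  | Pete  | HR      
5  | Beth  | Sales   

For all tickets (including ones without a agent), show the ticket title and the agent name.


LEFT JOIN keeps every row from tickets (the left table); where agent_id has no match in agents, the agent columns become NULL. Walk through each ticket:
  - ticket 1 (Login fails): agent_id=NULL, no match -> kept with NULL
  - ticket 2 (Memory leak): agent_id=1 -> matches Mia
  - ticket 3 (Timeout error): agent_id=NULL, no match -> kept with NULL
  - ticket 4 (Off by one): agent_id=1 -> matches Mia
All 4 rows appear; 2 have NULL agent.

SQL:
SELECT a.title, b.name AS agent
FROM tickets a
LEFT JOIN agents b ON a.agent_id = b.id

Result:
title         | agent
--------------+------
Login fails   | NULL 
Memory leak   | Mia  
Timeout error | NULL 
Off by one    | Mia  


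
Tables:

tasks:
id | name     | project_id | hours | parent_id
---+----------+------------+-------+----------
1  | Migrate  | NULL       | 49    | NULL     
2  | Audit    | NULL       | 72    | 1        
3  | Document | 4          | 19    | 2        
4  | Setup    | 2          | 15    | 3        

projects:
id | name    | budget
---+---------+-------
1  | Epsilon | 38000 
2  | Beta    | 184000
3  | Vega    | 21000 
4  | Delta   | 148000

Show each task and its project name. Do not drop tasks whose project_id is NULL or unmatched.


LEFT JOIN keeps every row from tasks (the left table); where project_id has no match in projects, the project columns become NULL. Walk through each task:
  - task 1 (Migrate): project_id=NULL, no match -> kept with NULL
  - task 2 (Audit): project_id=NULL, no match -> kept with NULL
  - task 3 (Document): project_id=4 -> matches Delta
  - task 4 (Setup): project_id=2 -> matches Beta
All 4 rows appear; 2 have NULL project.

SQL:
SELECT a.name, b.name AS project
FROM tasks a
LEFT JOIN projects b ON a.project_id = b.id

Result:
name     | project
---------+--------
Migrate  | NULL   
Audit    | NULL   
Document | Delta  
Setup    | Beta   


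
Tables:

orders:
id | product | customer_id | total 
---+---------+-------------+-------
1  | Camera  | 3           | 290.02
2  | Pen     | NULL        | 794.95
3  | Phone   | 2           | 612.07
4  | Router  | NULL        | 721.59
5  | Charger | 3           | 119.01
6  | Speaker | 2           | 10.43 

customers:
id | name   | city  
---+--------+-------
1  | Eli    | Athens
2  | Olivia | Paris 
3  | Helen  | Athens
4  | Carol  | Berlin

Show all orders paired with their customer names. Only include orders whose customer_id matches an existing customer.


INNER JOIN keeps only orders rows whose customer_id matches an id in customers. Walk through each order:
  - order 1 (Camera): customer_id=3 -> matches Helen
  - order 2 (Pen): customer_id=NULL, no match -> dropped
  - order 3 (Phone): customer_id=2 -> matches Olivia
  - order 4 (Router): customer_id=NULL, no match -> dropped
  - order 5 (Charger): customer_id=3 -> matches Helen
  - order 6 (Speaker): customer_id=2 -> matches Olivia
So 2 of 6 rows are dropped.

SQL:
SELECT a.product, b.name AS customer
FROM orders a
INNER JOIN customers b ON a.customer_id = b.id

Result:
product | customer
--------+---------
Camera  | Helen   
Phone   | Olivia  
Charger | Helen   
Speaker | Olivia  


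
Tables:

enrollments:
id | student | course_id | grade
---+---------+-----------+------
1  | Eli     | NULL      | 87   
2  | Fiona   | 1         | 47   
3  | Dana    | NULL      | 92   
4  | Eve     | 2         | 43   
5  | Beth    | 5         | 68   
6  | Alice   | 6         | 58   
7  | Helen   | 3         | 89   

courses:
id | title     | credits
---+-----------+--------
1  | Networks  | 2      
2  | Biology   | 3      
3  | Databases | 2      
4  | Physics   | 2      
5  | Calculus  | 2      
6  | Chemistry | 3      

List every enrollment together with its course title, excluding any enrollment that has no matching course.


INNER JOIN keeps only enrollments rows whose course_id matches an id in courses. Walk through each enrollment:
  - enrollment 1 (Eli): course_id=NULL, no match -> dropped
  - enrollment 2 (Fiona): course_id=1 -> matches Networks
  - enrollment 3 (Dana): course_id=NULL, no match -> dropped
  - enrollment 4 (Eve): course_id=2 -> matches Biology
  - enrollment 5 (Beth): course_id=5 -> matches Calculus
  - enrollment 6 (Alice): course_id=6 -> matches Chemistry
  - enrollment 7 (Helen): course_id=3 -> matches Databases
So 2 of 7 rows are dropped.

SQL:
SELECT a.student, b.title AS course
FROM enrollments a
INNER JOIN courses b ON a.course_id = b.id

Result:
student | course   
--------+----------
Fiona   | Networks 
Eve     | Biology  
Beth    | Calculus 
Alice   | Chemistry
Helen   | Databases


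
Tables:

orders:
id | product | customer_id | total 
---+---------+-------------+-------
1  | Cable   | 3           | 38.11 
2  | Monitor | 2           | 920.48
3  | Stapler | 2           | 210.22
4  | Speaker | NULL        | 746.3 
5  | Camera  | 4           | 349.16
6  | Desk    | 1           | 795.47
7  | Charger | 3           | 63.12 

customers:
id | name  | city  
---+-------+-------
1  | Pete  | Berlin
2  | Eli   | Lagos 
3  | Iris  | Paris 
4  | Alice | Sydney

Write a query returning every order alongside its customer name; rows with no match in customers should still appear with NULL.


LEFT JOIN keeps every row from orders (the left table); where customer_id has no match in customers, the customer columns become NULL. Walk through each order:
  - order 1 (Cable): customer_id=3 -> matches Iris
  - order 2 (Monitor): customer_id=2 -> matches Eli
  - order 3 (Stapler): customer_id=2 -> matches Eli
  - order 4 (Speaker): customer_id=NULL, no match -> kept with NULL
  - order 5 (Camera): customer_id=4 -> matches Alice
  - order 6 (Desk): customer_id=1 -> matches Pete
  - order 7 (Charger): customer_id=3 -> matches Iris
All 7 rows appear; 1 has NULL customer.

SQL:
SELECT a.product, b.name AS customer
FROM orders a
LEFT JOIN customers b ON a.customer_id = b.id

Result:
product | customer
--------+---------
Cable   | Iris    
Monitor | Eli     
Stapler | Eli     
Speaker | NULL    
Camera  | Alice   
Desk    | Pete    
Charger | Iris    


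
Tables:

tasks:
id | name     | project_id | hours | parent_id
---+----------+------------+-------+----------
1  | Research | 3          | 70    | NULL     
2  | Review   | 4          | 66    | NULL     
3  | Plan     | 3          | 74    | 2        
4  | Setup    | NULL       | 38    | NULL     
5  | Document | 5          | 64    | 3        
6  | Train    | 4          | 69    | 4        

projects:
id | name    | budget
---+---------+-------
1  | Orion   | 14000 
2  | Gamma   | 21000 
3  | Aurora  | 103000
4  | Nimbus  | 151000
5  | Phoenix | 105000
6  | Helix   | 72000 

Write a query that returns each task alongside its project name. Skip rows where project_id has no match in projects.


INNER JOIN keeps only tasks rows whose project_id matches an id in projects. Walk through each task:
  - task 1 (Research): project_id=3 -> matches Aurora
  - task 2 (Review): project_id=4 -> matches Nimbus
  - task 3 (Plan): project_id=3 -> matches Aurora
  - task 4 (Setup): project_id=NULL, no match -> dropped
  - task 5 (Document): project_id=5 -> matches Phoenix
  - task 6 (Train): project_id=4 -> matches Nimbus
So 1 of 6 rows is dropped.

SQL:
SELECT a.name, b.name AS project
FROM tasks a
INNER JOIN projects b ON a.project_id = b.id

Result:
name     | project
---------+--------
Research | Aurora 
Review   | Nimbus 
Plan     | Aurora 
Document | Phoenix
Train    | Nimbus 


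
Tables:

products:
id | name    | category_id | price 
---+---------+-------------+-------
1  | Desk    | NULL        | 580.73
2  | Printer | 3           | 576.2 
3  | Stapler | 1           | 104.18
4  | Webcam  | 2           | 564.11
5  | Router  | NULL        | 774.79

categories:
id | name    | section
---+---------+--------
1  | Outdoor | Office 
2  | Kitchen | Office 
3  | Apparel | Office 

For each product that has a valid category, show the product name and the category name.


INNER JOIN keeps only products rows whose category_id matches an id in categories. Walk through each product:
  - product 1 (Desk): category_id=NULL, no match -> dropped
  - product 2 (Printer): category_id=3 -> matches Apparel
  - product 3 (Stapler): category_id=1 -> matches Outdoor
  - product 4 (Webcam): category_id=2 -> matches Kitchen
  - product 5 (Router): category_id=NULL, no match -> dropped
So 2 of 5 rows are dropped.

SQL:
SELECT a.name, b.name AS category
FROM products a
INNER JOIN categories b ON a.category_id = b.id

Result:
name    | category
--------+---------
Printer | Apparel 
Stapler | Outdoor 
Webcam  | Kitchen 


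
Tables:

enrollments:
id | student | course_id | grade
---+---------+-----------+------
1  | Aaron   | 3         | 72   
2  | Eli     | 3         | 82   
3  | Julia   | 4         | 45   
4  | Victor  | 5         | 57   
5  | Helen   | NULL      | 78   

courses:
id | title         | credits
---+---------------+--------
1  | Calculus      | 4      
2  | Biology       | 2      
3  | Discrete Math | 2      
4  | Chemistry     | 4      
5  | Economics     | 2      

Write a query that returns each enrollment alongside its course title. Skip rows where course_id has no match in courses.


INNER JOIN keeps only enrollments rows whose course_id matches an id in courses. Walk through each enrollment:
  - enrollment 1 (Aaron): course_id=3 -> matches Discrete Math
  - enrollment 2 (Eli): course_id=3 -> matches Discrete Math
  - enrollment 3 (Julia): course_id=4 -> matches Chemistry
  - enrollment 4 (Victor): course_id=5 -> matches Economics
  - enrollment 5 (Helen): course_id=NULL, no match -> dropped
So 1 of 5 rows is dropped.

SQL:
SELECT a.student, b.title AS course
FROM enrollments a
INNER JOIN courses b ON a.course_id = b.id

Result:
student | course       
--------+--------------
Aaron   | Discrete Math
Eli     | Discrete Math
Julia   | Chemistry    
Victor  | Economics    


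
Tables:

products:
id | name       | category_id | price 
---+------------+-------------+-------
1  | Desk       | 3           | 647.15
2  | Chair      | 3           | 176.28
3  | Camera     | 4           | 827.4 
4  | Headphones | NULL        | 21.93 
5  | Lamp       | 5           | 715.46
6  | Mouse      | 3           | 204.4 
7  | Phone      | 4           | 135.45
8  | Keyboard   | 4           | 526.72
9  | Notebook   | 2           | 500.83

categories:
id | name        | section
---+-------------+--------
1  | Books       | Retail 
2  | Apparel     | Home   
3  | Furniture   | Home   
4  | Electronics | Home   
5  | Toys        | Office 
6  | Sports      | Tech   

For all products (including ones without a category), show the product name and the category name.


LEFT JOIN keeps every row from products (the left table); where category_id has no match in categories, the category columns become NULL. Walk through each product:
  - product 1 (Desk): category_id=3 -> matches Furniture
  - product 2 (Chair): category_id=3 -> matches Furniture
  - product 3 (Camera): category_id=4 -> matches Electronics
  - product 4 (Headphones): category_id=NULL, no match -> kept with NULL
  - product 5 (Lamp): category_id=5 -> matches Toys
  - product 6 (Mouse): category_id=3 -> matches Furniture
  - product 7 (Phone): category_id=4 -> matches Electronics
  - product 8 (Keyboard): category_id=4 -> matches Electronics
  - product 9 (Notebook): category_id=2 -> matches Apparel
All 9 rows appear; 1 has NULL category.

SQL:
SELECT a.name, b.name AS category
FROM products a
LEFT JOIN categories b ON a.category_id = b.id

Result:
name       | category   
-----------+------------
Desk       | Furniture  
Chair      | Furniture  
Camera     | Electronics
Headphones | NULL       
Lamp       | Toys       
Mouse      | Furniture  
Phone      | Electronics
Keyboard   | Electronics
Notebook   | Apparel    


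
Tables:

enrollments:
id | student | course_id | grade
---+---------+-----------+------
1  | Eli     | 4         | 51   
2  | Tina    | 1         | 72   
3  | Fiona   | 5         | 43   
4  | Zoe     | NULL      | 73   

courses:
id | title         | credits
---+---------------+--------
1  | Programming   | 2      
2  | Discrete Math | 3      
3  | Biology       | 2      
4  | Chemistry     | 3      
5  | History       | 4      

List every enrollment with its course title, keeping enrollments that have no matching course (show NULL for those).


LEFT JOIN keeps every row from enrollments (the left table); where course_id has no match in courses, the course columns become NULL. Walk through each enrollment:
  - enrollment 1 (Eli): course_id=4 -> matches Chemistry
  - enrollment 2 (Tina): course_id=1 -> matches Programming
  - enrollment 3 (Fiona): course_id=5 -> matches History
  - enrollment 4 (Zoe): course_id=NULL, no match -> kept with NULL
All 4 rows appear; 1 has NULL course.

SQL:
SELECT a.student, b.title AS course
FROM enrollments a
LEFT JOIN courses b ON a.course_id = b.id

Result:
student | course     
--------+------------
Eli     | Chemistry  
Tina    | Programming
Fiona   | History    
Zoe     | NULL       


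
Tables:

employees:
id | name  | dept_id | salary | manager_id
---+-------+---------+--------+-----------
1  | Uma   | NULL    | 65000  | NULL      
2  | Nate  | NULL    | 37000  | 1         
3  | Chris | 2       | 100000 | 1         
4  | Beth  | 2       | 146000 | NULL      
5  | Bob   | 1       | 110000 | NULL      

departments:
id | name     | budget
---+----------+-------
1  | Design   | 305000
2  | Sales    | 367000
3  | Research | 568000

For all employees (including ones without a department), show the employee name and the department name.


LEFT JOIN keeps every row from employees (the left table); where dept_id has no match in departments, the department columns become NULL. Walk through each employee:
  - employee 1 (Uma): dept_id=NULL, no match -> kept with NULL
  - employee 2 (Nate): dept_id=NULL, no match -> kept with NULL
  - employee 3 (Chris): dept_id=2 -> matches Sales
  - employee 4 (Beth): dept_id=2 -> matches Sales
  - employee 5 (Bob): dept_id=1 -> matches Design
All 5 rows appear; 2 have NULL department.

SQL:
SELECT a.name, b.name AS department
FROM employees a
LEFT JOIN departments b ON a.dept_id = b.id

Result:
name  | department
------+-----------
Uma   | NULL      
Nate  | NULL      
Chris | Sales     
Beth  | Sales     
Bob   | Design    


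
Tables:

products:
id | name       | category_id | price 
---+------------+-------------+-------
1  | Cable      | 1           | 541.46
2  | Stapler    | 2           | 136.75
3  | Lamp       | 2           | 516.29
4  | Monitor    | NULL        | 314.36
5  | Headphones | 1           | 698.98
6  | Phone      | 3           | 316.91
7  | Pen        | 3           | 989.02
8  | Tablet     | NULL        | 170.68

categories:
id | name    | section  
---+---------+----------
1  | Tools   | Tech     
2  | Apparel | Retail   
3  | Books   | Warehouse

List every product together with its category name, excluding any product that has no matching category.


INNER JOIN keeps only products rows whose category_id matches an id in categories. Walk through each product:
  - product 1 (Cable): category_id=1 -> matches Tools
  - product 2 (Stapler): category_id=2 -> matches Apparel
  - product 3 (Lamp): category_id=2 -> matches Apparel
  - product 4 (Monitor): category_id=NULL, no match -> dropped
  - product 5 (Headphones): category_id=1 -> matches Tools
  - product 6 (Phone): category_id=3 -> matches Books
  - product 7 (Pen): category_id=3 -> matches Books
  - product 8 (Tablet): category_id=NULL, no match -> dropped
So 2 of 8 rows are dropped.

SQL:
SELECT a.name, b.name AS category
FROM products a
INNER JOIN categories b ON a.category_id = b.id

Result:
name       | category
-----------+---------
Cable      | Tools   
Stapler    | Apparel 
Lamp       | Apparel 
Headphones | Tools   
Phone      | Books   
Pen        | Books   


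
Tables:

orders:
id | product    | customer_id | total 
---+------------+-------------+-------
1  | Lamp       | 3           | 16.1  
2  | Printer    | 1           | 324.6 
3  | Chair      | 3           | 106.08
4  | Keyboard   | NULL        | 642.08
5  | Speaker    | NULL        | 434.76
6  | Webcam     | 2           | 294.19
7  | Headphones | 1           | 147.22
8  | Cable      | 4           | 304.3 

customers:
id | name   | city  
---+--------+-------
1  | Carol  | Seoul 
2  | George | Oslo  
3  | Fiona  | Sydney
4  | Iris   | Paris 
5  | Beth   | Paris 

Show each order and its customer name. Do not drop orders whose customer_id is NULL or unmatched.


LEFT JOIN keeps every row from orders (the left table); where customer_id has no match in customers, the customer columns become NULL. Walk through each order:
  - order 1 (Lamp): customer_id=3 -> matches Fiona
  - order 2 (Printer): customer_id=1 -> matches Carol
  - order 3 (Chair): customer_id=3 -> matches Fiona
  - order 4 (Keyboard): customer_id=NULL, no match -> kept with NULL
  - order 5 (Speaker): customer_id=NULL, no match -> kept with NULL
  - order 6 (Webcam): customer_id=2 -> matches George
  - order 7 (Headphones): customer_id=1 -> matches Carol
  - order 8 (Cable): customer_id=4 -> matches Iris
All 8 rows appear; 2 have NULL customer.

SQL:
SELECT a.product, b.name AS customer
FROM orders a
LEFT JOIN customers b ON a.customer_id = b.id

Result:
product    | customer
-----------+---------
Lamp       | Fiona   
Printer    | Carol   
Chair      | Fiona   
Keyboard   | NULL    
Speaker    | NULL    
Webcam     | George  
Headphones | Carol   
Cable      | Iris    


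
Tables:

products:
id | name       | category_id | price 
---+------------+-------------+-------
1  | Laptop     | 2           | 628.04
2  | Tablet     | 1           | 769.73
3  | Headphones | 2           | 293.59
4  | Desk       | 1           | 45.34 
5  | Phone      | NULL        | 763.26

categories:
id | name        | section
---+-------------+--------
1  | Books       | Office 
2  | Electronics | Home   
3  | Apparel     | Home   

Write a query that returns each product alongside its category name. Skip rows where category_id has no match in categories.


INNER JOIN keeps only products rows whose category_id matches an id in categories. Walk through each product:
  - product 1 (Laptop): category_id=2 -> matches Electronics
  - product 2 (Tablet): category_id=1 -> matches Books
  - product 3 (Headphones): category_id=2 -> matches Electronics
  - product 4 (Desk): category_id=1 -> matches Books
  - product 5 (Phone): category_id=NULL, no match -> dropped
So 1 of 5 rows is dropped.

SQL:
SELECT a.name, b.name AS category
FROM products a
INNER JOIN categories b ON a.category_id = b.id

Result:
name       | category   
-----------+------------
Laptop     | Electronics
Tablet     | Books      
Headphones | Electronics
Desk       | Books      


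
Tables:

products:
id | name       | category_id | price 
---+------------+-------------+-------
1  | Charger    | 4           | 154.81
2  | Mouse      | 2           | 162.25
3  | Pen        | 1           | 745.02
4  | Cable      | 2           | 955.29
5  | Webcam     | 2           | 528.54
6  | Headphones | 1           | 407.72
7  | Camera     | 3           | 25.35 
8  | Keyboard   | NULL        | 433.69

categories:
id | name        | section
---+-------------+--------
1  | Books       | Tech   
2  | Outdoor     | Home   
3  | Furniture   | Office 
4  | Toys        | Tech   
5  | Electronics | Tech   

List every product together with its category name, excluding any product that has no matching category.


INNER JOIN keeps only products rows whose category_id matches an id in categories. Walk through each product:
  - product 1 (Charger): category_id=4 -> matches Toys
  - product 2 (Mouse): category_id=2 -> matches Outdoor
  - product 3 (Pen): category_id=1 -> matches Books
  - product 4 (Cable): category_id=2 -> matches Outdoor
  - product 5 (Webcam): category_id=2 -> matches Outdoor
  - product 6 (Headphones): category_id=1 -> matches Books
  - product 7 (Camera): category_id=3 -> matches Furniture
  - product 8 (Keyboard): category_id=NULL, no match -> dropped
So 1 of 8 rows is dropped.

SQL:
SELECT a.name, b.name AS category
FROM products a
INNER JOIN categories b ON a.category_id = b.id

Result:
name       | category 
-----------+----------
Charger    | Toys     
Mouse      | Outdoor  
Pen        | Books    
Cable      | Outdoor  
Webcam     | Outdoor  
Headphones | Books    
Camera     | Furniture


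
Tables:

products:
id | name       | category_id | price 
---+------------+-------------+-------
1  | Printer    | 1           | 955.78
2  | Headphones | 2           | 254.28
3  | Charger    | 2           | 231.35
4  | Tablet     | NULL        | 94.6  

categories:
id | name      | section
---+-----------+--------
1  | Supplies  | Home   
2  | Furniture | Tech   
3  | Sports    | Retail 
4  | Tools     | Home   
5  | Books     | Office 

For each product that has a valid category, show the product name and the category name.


INNER JOIN keeps only products rows whose category_id matches an id in categories. Walk through each product:
  - product 1 (Printer): category_id=1 -> matches Supplies
  - product 2 (Headphones): category_id=2 -> matches Furniture
  - product 3 (Charger): category_id=2 -> matches Furniture
  - product 4 (Tablet): category_id=NULL, no match -> dropped
So 1 of 4 rows is dropped.

SQL:
SELECT a.name, b.name AS category
FROM products a
INNER JOIN categories b ON a.category_id = b.id

Result:
name       | category 
-----------+----------
Printer    | Supplies 
Headphones | Furniture
Charger    | Furniture


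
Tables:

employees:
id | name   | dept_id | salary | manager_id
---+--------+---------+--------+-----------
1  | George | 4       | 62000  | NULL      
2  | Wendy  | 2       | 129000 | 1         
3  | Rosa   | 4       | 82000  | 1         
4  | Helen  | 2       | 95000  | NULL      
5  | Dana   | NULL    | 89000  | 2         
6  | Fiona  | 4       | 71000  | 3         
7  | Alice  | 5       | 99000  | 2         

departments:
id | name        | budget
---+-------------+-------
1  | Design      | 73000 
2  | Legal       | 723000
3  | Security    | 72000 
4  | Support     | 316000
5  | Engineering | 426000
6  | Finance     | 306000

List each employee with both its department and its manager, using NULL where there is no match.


Two LEFT JOINs from the same base table employees: one to departments via dept_id, one to employees itself via manager_id. Both are LEFT so every employee is preserved.
Match against departments:
  - employee 1 (George): dept_id=4 -> matches Support
  - employee 2 (Wendy): dept_id=2 -> matches Legal
  - employee 3 (Rosa): dept_id=4 -> matches Support
  - employee 4 (Helen): dept_id=2 -> matches Legal
  - employee 5 (Dana): dept_id=NULL, no match -> kept with NULL
  - employee 6 (Fiona): dept_id=4 -> matches Support
  - employee 7 (Alice): dept_id=5 -> matches Engineering
Match against employees (self):
  - employee 1 (George): manager_id=NULL -> NULL
  - employee 2 (Wendy): manager_id=1 -> George
  - employee 3 (Rosa): manager_id=1 -> George
  - employee 4 (Helen): manager_id=NULL -> NULL
  - employee 5 (Dana): manager_id=2 -> Wendy
  - employee 6 (Fiona): manager_id=3 -> Rosa
  - employee 7 (Alice): manager_id=2 -> Wendy

SQL:
SELECT a.name, b.name AS department, c.name AS manager
FROM employees a
LEFT JOIN departments b ON a.dept_id = b.id
LEFT JOIN employees c ON a.manager_id = c.id

Result:
name   | department  | manager
-------+-------------+--------
George | Support     | NULL   
Wendy  | Legal       | George 
Rosa   | Support     | George 
Helen  | Legal       | NULL   
Dana   | NULL        | Wendy  
Fiona  | Support     | Rosa   
Alice  | Engineering | Wendy  


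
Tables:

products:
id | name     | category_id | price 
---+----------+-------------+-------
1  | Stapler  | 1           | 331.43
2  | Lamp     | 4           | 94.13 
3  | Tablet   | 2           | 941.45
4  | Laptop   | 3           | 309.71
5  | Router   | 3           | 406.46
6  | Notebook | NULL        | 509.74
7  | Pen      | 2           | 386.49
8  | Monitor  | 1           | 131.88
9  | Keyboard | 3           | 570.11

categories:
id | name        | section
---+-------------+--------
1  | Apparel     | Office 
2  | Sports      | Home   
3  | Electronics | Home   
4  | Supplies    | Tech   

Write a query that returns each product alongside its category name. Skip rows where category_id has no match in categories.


INNER JOIN keeps only products rows whose category_id matches an id in categories. Walk through each product:
  - product 1 (Stapler): category_id=1 -> matches Apparel
  - product 2 (Lamp): category_id=4 -> matches Supplies
  - product 3 (Tablet): category_id=2 -> matches Sports
  - product 4 (Laptop): category_id=3 -> matches Electronics
  - product 5 (Router): category_id=3 -> matches Electronics
  - product 6 (Notebook): category_id=NULL, no match -> dropped
  - product 7 (Pen): category_id=2 -> matches Sports
  - product 8 (Monitor): category_id=1 -> matches Apparel
  - product 9 (Keyboard): category_id=3 -> matches Electronics
So 1 of 9 rows is dropped.

SQL:
SELECT a.name, b.name AS category
FROM products a
INNER JOIN categories b ON a.category_id = b.id

Result:
name     | category   
---------+------------
Stapler  | Apparel    
Lamp     | Supplies   
Tablet   | Sports     
Laptop   | Electronics
Router   | Electronics
Pen      | Sports     
Monitor  | Apparel    
Keyboard | Electronics


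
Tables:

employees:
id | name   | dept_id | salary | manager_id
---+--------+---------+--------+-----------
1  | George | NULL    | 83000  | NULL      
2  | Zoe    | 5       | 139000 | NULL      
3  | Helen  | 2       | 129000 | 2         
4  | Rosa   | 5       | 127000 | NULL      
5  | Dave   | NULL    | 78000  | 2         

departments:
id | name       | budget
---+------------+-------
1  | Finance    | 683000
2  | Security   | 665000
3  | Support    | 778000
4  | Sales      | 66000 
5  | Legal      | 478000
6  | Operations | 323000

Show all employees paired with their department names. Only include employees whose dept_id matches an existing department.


INNER JOIN keeps only employees rows whose dept_id matches an id in departments. Walk through each employee:
  - employee 1 (George): dept_id=NULL, no match -> dropped
  - employee 2 (Zoe): dept_id=5 -> matches Legal
  - employee 3 (Helen): dept_id=2 -> matches Security
  - employee 4 (Rosa): dept_id=5 -> matches Legal
  - employee 5 (Dave): dept_id=NULL, no match -> dropped
So 2 of 5 rows are dropped.

SQL:
SELECT a.name, b.name AS department
FROM employees a
INNER JOIN departments b ON a.dept_id = b.id

Result:
name  | department
------+-----------
Zoe   | Legal     
Helen | Security  
Rosa  | Legal     


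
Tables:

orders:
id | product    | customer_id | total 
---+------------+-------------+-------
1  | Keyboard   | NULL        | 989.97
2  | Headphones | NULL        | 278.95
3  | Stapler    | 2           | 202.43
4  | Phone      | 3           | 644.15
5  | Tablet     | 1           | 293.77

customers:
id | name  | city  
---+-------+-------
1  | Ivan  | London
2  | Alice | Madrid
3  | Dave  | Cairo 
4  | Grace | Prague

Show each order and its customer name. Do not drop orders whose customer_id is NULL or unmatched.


LEFT JOIN keeps every row from orders (the left table); where customer_id has no match in customers, the customer columns become NULL. Walk through each order:
  - order 1 (Keyboard): customer_id=NULL, no match -> kept with NULL
  - order 2 (Headphones): customer_id=NULL, no match -> kept with NULL
  - order 3 (Stapler): customer_id=2 -> matches Alice
  - order 4 (Phone): customer_id=3 -> matches Dave
  - order 5 (Tablet): customer_id=1 -> matches Ivan
All 5 rows appear; 2 have NULL customer.

SQL:
SELECT a.product, b.name AS customer
FROM orders a
LEFT JOIN customers b ON a.customer_id = b.id

Result:
product    | customer
-----------+---------
Keyboard   | NULL    
Headphones | NULL    
Stapler    | Alice   
Phone      | Dave    
Tablet     | Ivan    


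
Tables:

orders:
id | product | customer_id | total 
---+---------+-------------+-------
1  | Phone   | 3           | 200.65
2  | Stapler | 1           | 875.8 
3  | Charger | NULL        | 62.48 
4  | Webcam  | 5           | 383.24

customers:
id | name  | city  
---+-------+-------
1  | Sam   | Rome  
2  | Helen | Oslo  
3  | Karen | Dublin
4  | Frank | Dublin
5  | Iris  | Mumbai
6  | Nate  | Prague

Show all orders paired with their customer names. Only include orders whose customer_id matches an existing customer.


INNER JOIN keeps only orders rows whose customer_id matches an id in customers. Walk through each order:
  - order 1 (Phone): customer_id=3 -> matches Karen
  - order 2 (Stapler): customer_id=1 -> matches Sam
  - order 3 (Charger): customer_id=NULL, no match -> dropped
  - order 4 (Webcam): customer_id=5 -> matches Iris
So 1 of 4 rows is dropped.

SQL:
SELECT a.product, b.name AS customer
FROM orders a
INNER JOIN customers b ON a.customer_id = b.id

Result:
product | customer
--------+---------
Phone   | Karen   
Stapler | Sam     
Webcam  | Iris    


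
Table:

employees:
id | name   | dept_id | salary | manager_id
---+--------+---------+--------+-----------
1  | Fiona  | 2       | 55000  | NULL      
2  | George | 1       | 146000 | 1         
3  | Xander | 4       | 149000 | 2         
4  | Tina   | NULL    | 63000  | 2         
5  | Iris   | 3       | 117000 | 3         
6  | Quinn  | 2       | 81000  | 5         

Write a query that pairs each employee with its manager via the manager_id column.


This is a self-join: employees is joined to a second copy of itself, matching each row's manager_id to another row's id. Use LEFT JOIN so rows with manager_id=NULL are kept.
  - employee 1 (Fiona): manager_id=NULL -> NULL
  - employee 2 (George): manager_id=1 -> Fiona
  - employee 3 (Xander): manager_id=2 -> George
  - employee 4 (Tina): manager_id=2 -> George
  - employee 5 (Iris): manager_id=3 -> Xander
  - employee 6 (Quinn): manager_id=5 -> Iris

SQL:
SELECT a.name AS item, b.name AS manager
FROM employees a
LEFT JOIN employees b ON a.manager_id = b.id

Result:
item   | manager
-------+--------
Fiona  | NULL   
George | Fiona  
Xander | George 
Tina   | George 
Iris   | Xander 
Quinn  | Iris   
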